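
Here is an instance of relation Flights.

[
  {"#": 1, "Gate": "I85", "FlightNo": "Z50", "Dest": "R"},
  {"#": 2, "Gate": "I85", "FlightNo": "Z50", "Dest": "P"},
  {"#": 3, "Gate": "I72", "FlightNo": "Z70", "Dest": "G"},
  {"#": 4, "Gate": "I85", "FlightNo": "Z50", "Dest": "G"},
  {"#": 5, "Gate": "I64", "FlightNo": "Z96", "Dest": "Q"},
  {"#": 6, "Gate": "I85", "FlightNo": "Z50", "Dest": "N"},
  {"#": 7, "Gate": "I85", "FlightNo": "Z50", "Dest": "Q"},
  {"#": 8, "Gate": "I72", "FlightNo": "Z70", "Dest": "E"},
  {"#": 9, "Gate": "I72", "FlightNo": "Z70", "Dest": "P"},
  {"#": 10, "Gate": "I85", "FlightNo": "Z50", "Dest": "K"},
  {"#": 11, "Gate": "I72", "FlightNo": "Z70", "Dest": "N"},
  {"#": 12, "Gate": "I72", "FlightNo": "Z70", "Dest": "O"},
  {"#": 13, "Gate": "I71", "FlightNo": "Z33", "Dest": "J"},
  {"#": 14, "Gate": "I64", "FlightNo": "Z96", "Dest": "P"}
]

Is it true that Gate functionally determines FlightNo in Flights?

Gate=I85: rows 1, 2, 4, 6, 7, 10 → FlightNo = Z50, Z50, Z50, Z50, Z50, Z50 ✓
Gate=I72: rows 3, 8, 9, 11, 12 → FlightNo = Z70, Z70, Z70, Z70, Z70 ✓
Gate=I64: rows 5, 14 → FlightNo = Z96, Z96 ✓
Gate=I71: row 13 → FlightNo = Z33 ✓
Every Gate value is associated with a single FlightNo value, so Gate -> FlightNo holds.

Yes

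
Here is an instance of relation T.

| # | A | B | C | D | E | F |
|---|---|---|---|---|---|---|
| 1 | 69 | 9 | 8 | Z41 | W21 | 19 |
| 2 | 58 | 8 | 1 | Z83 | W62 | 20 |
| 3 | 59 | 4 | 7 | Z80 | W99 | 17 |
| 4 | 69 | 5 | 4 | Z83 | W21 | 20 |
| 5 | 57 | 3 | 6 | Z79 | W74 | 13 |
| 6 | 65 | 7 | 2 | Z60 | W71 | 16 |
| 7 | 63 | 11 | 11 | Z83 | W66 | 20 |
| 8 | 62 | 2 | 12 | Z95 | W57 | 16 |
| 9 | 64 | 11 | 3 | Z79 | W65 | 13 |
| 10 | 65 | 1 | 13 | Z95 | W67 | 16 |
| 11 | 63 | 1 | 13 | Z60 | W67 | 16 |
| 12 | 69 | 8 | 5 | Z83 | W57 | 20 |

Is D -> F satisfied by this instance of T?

D=Z41: row 1 → F = 19 ✓
D=Z83: rows 2, 4, 7, 12 → F = 20, 20, 20, 20 ✓
D=Z80: row 3 → F = 17 ✓
D=Z79: rows 5, 9 → F = 13, 13 ✓
D=Z60: rows 6, 11 → F = 16, 16 ✓
D=Z95: rows 8, 10 → F = 16, 16 ✓
Every D value is associated with a single F value, so D -> F holds.

Yes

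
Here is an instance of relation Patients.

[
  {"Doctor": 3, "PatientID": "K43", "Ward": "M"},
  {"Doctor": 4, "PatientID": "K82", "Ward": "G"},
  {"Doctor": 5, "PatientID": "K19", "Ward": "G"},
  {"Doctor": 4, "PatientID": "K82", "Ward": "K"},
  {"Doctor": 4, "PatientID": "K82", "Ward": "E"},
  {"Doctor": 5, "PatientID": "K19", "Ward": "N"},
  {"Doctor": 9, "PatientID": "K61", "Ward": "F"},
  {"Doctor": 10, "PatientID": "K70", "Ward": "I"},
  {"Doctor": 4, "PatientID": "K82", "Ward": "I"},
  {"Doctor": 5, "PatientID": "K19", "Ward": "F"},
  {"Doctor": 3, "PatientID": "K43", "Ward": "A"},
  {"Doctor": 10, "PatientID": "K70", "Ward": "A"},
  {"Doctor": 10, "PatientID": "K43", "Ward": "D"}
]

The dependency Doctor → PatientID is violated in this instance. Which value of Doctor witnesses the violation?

10

Doctor=3: 2 rows → PatientID = K43, K43 ✓
Doctor=4: 4 rows → PatientID = K82, K82, K82, K82 ✓
Doctor=5: 3 rows → PatientID = K19, K19, K19 ✓
Doctor=9: 1 row → PatientID = K61 ✓
Doctor=10: 3 rows → PatientID takes values {K70, K43} — violation
The only Doctor value with inconsistent PatientID is Doctor=10.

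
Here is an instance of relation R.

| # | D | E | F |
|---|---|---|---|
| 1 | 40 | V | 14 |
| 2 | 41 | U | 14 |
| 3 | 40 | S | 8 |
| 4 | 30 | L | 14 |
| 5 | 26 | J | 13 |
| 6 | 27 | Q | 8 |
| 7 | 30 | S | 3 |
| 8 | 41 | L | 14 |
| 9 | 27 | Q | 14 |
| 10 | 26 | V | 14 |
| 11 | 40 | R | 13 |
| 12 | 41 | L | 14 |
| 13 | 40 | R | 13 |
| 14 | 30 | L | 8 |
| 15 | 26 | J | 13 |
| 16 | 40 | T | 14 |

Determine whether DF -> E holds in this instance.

(D=40, F=14): rows 1, 16 → E takes values {V, T} — violation
(D=41, F=14): rows 2, 8, 12 → E takes values {U, L} — violation
(D=40, F=8): row 3 → E = S ✓
(D=30, F=14): row 4 → E = L ✓
(D=26, F=13): rows 5, 15 → E = J, J ✓
(D=27, F=8): row 6 → E = Q ✓
(D=30, F=3): row 7 → E = S ✓
(D=27, F=14): row 9 → E = Q ✓
(D=26, F=14): row 10 → E = V ✓
(D=40, F=13): rows 11, 13 → E = R, R ✓
(D=30, F=8): row 14 → E = L ✓
Two rows agree on DF but differ on E, so DF -> E does not hold.

No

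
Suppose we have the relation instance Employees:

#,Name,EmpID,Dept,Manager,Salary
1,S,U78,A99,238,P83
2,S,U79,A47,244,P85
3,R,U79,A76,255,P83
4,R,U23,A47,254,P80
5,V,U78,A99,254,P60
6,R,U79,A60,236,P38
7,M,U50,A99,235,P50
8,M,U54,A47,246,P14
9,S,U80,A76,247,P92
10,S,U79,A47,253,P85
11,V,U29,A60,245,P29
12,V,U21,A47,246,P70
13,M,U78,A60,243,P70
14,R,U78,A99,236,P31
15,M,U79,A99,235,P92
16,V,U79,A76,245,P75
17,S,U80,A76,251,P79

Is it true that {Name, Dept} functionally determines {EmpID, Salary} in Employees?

No

(Name=S, Dept=A99): row 1 → {EmpID,Salary} = (U78, P83) ✓
(Name=S, Dept=A47): rows 2, 10 → {EmpID,Salary} = (U79, P85), (U79, P85) ✓
(Name=R, Dept=A76): row 3 → {EmpID,Salary} = (U79, P83) ✓
(Name=R, Dept=A47): row 4 → {EmpID,Salary} = (U23, P80) ✓
(Name=V, Dept=A99): row 5 → {EmpID,Salary} = (U78, P60) ✓
(Name=R, Dept=A60): row 6 → {EmpID,Salary} = (U79, P38) ✓
(Name=M, Dept=A99): rows 7, 15 → {EmpID,Salary} takes values {(U50, P50), (U79, P92)} — violation
(Name=M, Dept=A47): row 8 → {EmpID,Salary} = (U54, P14) ✓
(Name=S, Dept=A76): rows 9, 17 → {EmpID,Salary} takes values {(U80, P92), (U80, P79)} — violation
(Name=V, Dept=A60): row 11 → {EmpID,Salary} = (U29, P29) ✓
(Name=V, Dept=A47): row 12 → {EmpID,Salary} = (U21, P70) ✓
(Name=M, Dept=A60): row 13 → {EmpID,Salary} = (U78, P70) ✓
(Name=R, Dept=A99): row 14 → {EmpID,Salary} = (U78, P31) ✓
(Name=V, Dept=A76): row 16 → {EmpID,Salary} = (U79, P75) ✓
Two rows agree on {Name, Dept} but differ on {EmpID, Salary}, so {Name, Dept} -> {EmpID, Salary} does not hold.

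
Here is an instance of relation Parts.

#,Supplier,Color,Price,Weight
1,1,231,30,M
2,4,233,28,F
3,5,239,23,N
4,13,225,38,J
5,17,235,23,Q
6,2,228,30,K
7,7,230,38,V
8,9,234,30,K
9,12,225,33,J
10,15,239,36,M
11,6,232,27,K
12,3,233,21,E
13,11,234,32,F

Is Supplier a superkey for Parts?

Yes

All 13 rows have distinct Supplier values, so Supplier → (all attributes) holds and Supplier is a superkey.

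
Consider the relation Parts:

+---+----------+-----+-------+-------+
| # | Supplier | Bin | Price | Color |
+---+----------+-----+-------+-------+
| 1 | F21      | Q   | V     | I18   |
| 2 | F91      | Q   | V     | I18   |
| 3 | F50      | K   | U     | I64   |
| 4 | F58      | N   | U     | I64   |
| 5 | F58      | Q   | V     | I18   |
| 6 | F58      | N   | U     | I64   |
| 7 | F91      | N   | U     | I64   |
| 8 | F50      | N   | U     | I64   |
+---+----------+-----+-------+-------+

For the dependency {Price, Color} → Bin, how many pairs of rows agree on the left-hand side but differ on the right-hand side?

(Price=V, Color=I18): all 3 rows agree on Bin — 0 pairs.
(Price=U, Color=I64): violating pairs (3,4), (3,6), (3,7), (3,8) — 4 pairs.

4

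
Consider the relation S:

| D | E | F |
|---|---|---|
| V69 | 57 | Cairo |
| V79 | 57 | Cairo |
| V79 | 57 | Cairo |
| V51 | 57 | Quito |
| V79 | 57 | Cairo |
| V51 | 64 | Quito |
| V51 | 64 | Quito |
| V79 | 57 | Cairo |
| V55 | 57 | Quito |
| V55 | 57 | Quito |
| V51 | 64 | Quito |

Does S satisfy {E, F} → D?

No

(E=57, F=Cairo): 5 rows → D takes values {V69, V79} — violation
(E=57, F=Quito): 3 rows → D takes values {V51, V55} — violation
(E=64, F=Quito): 3 rows → D = V51, V51, V51 ✓
Two rows agree on {E, F} but differ on D, so {E, F} → D does not hold.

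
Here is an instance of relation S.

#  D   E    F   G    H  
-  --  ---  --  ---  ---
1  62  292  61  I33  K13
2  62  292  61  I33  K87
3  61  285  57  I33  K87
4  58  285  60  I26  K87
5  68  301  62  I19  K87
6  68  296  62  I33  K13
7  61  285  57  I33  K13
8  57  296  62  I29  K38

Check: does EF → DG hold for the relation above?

(E=292, F=61): rows 1, 2 → {D,G} = (62, I33), (62, I33) ✓
(E=285, F=57): rows 3, 7 → {D,G} = (61, I33), (61, I33) ✓
(E=285, F=60): row 4 → {D,G} = (58, I26) ✓
(E=301, F=62): row 5 → {D,G} = (68, I19) ✓
(E=296, F=62): rows 6, 8 → {D,G} takes values {(68, I33), (57, I29)} — violation
Two rows agree on EF but differ on DG, so EF → DG does not hold.

No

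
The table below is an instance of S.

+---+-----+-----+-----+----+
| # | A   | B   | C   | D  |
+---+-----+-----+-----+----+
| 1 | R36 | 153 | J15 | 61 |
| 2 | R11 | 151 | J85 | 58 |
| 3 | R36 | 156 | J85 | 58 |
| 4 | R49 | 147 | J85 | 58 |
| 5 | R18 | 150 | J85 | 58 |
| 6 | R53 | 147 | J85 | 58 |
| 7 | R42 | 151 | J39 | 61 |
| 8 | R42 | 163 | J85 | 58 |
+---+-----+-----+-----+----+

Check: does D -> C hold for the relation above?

No

D=61: rows 1, 7 → C takes values {J15, J39} — violation
D=58: rows 2, 3, 4, 5, 6, 8 → C = J85, J85, J85, J85, J85, J85 ✓
Two rows agree on D but differ on C, so D -> C does not hold.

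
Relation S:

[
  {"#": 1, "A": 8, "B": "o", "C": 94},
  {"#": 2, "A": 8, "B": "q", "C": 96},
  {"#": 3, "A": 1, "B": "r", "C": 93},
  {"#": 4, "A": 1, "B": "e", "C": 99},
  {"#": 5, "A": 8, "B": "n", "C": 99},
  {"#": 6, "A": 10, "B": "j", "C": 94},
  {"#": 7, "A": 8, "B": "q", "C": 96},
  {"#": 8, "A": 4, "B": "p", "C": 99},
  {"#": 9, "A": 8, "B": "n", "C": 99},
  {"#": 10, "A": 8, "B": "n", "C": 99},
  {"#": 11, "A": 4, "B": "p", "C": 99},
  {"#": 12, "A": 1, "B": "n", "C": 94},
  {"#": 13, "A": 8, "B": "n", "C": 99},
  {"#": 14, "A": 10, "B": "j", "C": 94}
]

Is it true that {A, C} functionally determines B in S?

Yes

(A=8, C=94): row 1 → B = o ✓
(A=8, C=96): rows 2, 7 → B = q, q ✓
(A=1, C=93): row 3 → B = r ✓
(A=1, C=99): row 4 → B = e ✓
(A=8, C=99): rows 5, 9, 10, 13 → B = n, n, n, n ✓
(A=10, C=94): rows 6, 14 → B = j, j ✓
(A=4, C=99): rows 8, 11 → B = p, p ✓
(A=1, C=94): row 12 → B = n ✓
Every {A, C} value is associated with a single B value, so {A, C} → B holds.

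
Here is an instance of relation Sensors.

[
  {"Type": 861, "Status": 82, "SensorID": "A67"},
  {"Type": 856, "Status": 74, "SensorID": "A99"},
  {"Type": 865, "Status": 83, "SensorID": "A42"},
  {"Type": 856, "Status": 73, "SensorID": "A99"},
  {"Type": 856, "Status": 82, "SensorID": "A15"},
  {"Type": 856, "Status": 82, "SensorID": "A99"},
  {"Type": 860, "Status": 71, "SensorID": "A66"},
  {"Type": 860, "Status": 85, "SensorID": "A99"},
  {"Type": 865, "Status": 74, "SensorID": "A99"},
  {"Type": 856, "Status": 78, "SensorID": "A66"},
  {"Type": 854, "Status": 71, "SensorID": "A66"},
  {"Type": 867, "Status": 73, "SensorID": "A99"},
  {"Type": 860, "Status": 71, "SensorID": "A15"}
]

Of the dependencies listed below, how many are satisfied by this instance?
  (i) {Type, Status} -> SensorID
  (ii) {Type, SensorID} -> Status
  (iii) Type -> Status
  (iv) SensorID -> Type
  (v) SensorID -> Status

(i) {Type, Status} -> SensorID: (Type=856, Status=82): 2 rows → SensorID takes values {A15, A99} — violation; (Type=860, Status=71): 2 rows → SensorID takes values {A66, A15} — violation — fails.
(ii) {Type, SensorID} -> Status: (Type=856, SensorID=A99): 3 rows → Status takes values {74, 73, 82} — violation — fails.
(iii) Type -> Status: Type=856: 5 rows → Status takes values {74, 73, 82, 78} — violation; Type=865: 2 rows → Status takes values {83, 74} — violation; Type=860: 3 rows → Status takes values {71, 85} — violation — fails.
(iv) SensorID -> Type: SensorID=A99: 6 rows → Type takes values {856, 860, 865, 867} — violation; SensorID=A15: 2 rows → Type takes values {856, 860} — violation; SensorID=A66: 3 rows → Type takes values {860, 856, 854} — violation — fails.
(v) SensorID -> Status: SensorID=A99: 6 rows → Status takes values {74, 73, 82, 85} — violation; SensorID=A15: 2 rows → Status takes values {82, 71} — violation; SensorID=A66: 3 rows → Status takes values {71, 78} — violation — fails.
None of the 5 dependencies hold.

0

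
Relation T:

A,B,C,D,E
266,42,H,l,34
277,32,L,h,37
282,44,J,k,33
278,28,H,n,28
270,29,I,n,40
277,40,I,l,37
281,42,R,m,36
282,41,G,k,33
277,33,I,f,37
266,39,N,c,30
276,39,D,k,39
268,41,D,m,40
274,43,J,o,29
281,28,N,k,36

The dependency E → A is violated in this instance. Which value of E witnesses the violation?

40

E=34: 1 row → A = 266 ✓
E=37: 3 rows → A = 277, 277, 277 ✓
E=33: 2 rows → A = 282, 282 ✓
E=28: 1 row → A = 278 ✓
E=40: 2 rows → A takes values {270, 268} — violation
E=36: 2 rows → A = 281, 281 ✓
E=30: 1 row → A = 266 ✓
E=39: 1 row → A = 276 ✓
E=29: 1 row → A = 274 ✓
The only E value with inconsistent A is E=40.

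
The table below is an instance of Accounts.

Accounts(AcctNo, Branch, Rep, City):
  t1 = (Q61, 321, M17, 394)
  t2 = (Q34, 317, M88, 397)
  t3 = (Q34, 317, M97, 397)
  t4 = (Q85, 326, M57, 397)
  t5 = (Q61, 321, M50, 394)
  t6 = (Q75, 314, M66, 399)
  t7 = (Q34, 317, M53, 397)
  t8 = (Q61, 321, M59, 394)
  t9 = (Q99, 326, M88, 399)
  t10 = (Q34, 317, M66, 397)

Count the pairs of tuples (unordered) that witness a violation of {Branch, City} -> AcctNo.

0

(Branch=321, City=394): all 3 rows agree on AcctNo — 0 pairs.
(Branch=317, City=397): all 4 rows agree on AcctNo — 0 pairs.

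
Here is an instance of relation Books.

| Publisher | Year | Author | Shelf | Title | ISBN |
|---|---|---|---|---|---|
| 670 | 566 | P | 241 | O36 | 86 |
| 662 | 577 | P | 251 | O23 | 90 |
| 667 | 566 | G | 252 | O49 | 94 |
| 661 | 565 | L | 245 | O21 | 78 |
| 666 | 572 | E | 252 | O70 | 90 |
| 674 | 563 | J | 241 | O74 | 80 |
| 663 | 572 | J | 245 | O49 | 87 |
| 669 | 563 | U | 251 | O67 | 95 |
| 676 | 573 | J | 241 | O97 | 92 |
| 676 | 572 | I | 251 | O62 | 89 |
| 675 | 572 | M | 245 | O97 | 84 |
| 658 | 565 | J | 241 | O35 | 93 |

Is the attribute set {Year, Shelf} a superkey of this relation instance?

No

Two distinct rows share (Year=572, Shelf=245), so {Year, Shelf} does not determine every attribute — not a superkey.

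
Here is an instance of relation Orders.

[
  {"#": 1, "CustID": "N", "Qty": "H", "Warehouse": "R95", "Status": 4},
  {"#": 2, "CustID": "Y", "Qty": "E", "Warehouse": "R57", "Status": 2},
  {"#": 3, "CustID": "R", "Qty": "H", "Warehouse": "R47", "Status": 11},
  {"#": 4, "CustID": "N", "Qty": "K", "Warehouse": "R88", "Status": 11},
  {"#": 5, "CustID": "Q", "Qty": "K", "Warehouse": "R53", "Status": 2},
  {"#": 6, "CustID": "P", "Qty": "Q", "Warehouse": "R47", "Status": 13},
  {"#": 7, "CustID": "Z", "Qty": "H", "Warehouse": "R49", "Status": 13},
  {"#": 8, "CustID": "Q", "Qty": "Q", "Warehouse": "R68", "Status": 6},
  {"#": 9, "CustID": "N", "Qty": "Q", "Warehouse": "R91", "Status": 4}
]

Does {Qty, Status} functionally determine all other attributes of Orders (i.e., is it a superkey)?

Yes

All 9 rows have distinct {Qty, Status} values, so {Qty, Status} → (all attributes) holds and {Qty, Status} is a superkey.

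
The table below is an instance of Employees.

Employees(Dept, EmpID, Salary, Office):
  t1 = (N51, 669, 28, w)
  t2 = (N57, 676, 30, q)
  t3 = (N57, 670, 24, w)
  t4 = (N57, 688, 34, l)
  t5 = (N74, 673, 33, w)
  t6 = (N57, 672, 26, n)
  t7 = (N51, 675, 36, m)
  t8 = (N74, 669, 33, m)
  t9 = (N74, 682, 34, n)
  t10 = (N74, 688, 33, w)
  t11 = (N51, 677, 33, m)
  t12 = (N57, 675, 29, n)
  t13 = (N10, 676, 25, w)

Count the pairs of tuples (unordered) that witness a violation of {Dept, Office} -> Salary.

2

(Dept=N74, Office=w): all 2 rows agree on Salary — 0 pairs.
(Dept=N57, Office=n): violating pairs (6,12) — 1 pair.
(Dept=N51, Office=m): violating pairs (7,11) — 1 pair.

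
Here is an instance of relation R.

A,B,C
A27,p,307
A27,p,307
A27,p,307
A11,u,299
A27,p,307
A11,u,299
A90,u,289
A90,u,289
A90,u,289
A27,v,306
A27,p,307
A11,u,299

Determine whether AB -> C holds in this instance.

Yes

(A=A27, B=p): 5 rows → C = 307, 307, 307, 307, 307 ✓
(A=A11, B=u): 3 rows → C = 299, 299, 299 ✓
(A=A90, B=u): 3 rows → C = 289, 289, 289 ✓
(A=A27, B=v): 1 row → C = 306 ✓
Every AB value is associated with a single C value, so AB -> C holds.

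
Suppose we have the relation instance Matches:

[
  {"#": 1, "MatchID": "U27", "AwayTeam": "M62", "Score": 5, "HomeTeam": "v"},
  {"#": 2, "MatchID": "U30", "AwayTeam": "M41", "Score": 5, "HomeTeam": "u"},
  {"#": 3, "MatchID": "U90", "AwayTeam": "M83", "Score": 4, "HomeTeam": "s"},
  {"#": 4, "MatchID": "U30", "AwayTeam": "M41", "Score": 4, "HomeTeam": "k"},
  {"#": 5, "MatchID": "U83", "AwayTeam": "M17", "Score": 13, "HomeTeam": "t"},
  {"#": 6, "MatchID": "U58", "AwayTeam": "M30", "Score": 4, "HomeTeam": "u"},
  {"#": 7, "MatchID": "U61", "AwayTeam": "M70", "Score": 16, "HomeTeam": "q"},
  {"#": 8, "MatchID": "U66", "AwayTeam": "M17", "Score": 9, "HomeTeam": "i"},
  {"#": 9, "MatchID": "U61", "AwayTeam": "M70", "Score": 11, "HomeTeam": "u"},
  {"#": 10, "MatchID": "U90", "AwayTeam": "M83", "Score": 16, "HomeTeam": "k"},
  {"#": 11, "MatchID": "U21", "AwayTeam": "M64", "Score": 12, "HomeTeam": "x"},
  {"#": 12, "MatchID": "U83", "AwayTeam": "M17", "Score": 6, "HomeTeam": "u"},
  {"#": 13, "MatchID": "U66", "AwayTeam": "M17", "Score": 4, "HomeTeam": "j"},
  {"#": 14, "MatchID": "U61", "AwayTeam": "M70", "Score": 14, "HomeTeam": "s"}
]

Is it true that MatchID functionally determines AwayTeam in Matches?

Yes

MatchID=U27: row 1 → AwayTeam = M62 ✓
MatchID=U30: rows 2, 4 → AwayTeam = M41, M41 ✓
MatchID=U90: rows 3, 10 → AwayTeam = M83, M83 ✓
MatchID=U83: rows 5, 12 → AwayTeam = M17, M17 ✓
MatchID=U58: row 6 → AwayTeam = M30 ✓
MatchID=U61: rows 7, 9, 14 → AwayTeam = M70, M70, M70 ✓
MatchID=U66: rows 8, 13 → AwayTeam = M17, M17 ✓
MatchID=U21: row 11 → AwayTeam = M64 ✓
Every MatchID value is associated with a single AwayTeam value, so MatchID -> AwayTeam holds.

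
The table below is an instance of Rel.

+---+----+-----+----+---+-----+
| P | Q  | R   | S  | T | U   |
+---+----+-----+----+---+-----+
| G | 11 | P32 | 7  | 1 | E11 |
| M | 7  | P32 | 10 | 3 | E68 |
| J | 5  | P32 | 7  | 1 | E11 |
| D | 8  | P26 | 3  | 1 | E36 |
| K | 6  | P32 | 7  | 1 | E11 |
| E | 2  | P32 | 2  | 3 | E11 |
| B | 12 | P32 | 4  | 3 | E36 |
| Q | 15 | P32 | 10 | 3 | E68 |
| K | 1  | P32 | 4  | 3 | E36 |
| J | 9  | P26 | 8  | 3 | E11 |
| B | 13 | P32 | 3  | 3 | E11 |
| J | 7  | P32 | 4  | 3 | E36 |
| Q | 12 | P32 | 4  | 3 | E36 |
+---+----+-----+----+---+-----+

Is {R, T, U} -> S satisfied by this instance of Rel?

(R=P32, T=1, U=E11): 3 rows → S = 7, 7, 7 ✓
(R=P32, T=3, U=E68): 2 rows → S = 10, 10 ✓
(R=P26, T=1, U=E36): 1 row → S = 3 ✓
(R=P32, T=3, U=E11): 2 rows → S takes values {2, 3} — violation
(R=P32, T=3, U=E36): 4 rows → S = 4, 4, 4, 4 ✓
(R=P26, T=3, U=E11): 1 row → S = 8 ✓
Two rows agree on {R, T, U} but differ on S, so {R, T, U} -> S does not hold.

No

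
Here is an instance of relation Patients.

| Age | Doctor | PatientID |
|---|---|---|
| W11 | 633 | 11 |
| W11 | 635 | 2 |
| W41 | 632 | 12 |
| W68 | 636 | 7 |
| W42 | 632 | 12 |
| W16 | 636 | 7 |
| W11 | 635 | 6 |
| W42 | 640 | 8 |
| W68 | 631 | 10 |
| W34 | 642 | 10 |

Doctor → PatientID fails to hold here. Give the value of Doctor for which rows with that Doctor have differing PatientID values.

635

Doctor=633: 1 row → PatientID = 11 ✓
Doctor=635: 2 rows → PatientID takes values {2, 6} — violation
Doctor=632: 2 rows → PatientID = 12, 12 ✓
Doctor=636: 2 rows → PatientID = 7, 7 ✓
Doctor=640: 1 row → PatientID = 8 ✓
Doctor=631: 1 row → PatientID = 10 ✓
Doctor=642: 1 row → PatientID = 10 ✓
The only Doctor value with inconsistent PatientID is Doctor=635.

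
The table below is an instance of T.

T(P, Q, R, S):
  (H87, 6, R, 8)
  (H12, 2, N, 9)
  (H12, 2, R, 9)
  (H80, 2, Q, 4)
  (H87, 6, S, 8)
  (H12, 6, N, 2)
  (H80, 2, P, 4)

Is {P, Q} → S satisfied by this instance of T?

Yes

(P=H87, Q=6): 2 rows → S = 8, 8 ✓
(P=H12, Q=2): 2 rows → S = 9, 9 ✓
(P=H80, Q=2): 2 rows → S = 4, 4 ✓
(P=H12, Q=6): 1 row → S = 2 ✓
Every {P, Q} value is associated with a single S value, so {P, Q} → S holds.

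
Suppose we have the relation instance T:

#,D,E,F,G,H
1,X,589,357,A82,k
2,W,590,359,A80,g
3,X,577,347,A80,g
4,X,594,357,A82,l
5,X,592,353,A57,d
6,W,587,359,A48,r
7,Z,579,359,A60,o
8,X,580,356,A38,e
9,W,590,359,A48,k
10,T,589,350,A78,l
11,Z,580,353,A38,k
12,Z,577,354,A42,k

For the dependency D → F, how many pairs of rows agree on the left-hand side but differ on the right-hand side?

D=X: violating pairs (1,3), (1,5), (1,8), (3,4), (3,5), (3,8), (4,5), (4,8), (5,8) — 9 pairs.
D=W: all 3 rows agree on F — 0 pairs.
D=Z: violating pairs (7,11), (7,12), (11,12) — 3 pairs.

12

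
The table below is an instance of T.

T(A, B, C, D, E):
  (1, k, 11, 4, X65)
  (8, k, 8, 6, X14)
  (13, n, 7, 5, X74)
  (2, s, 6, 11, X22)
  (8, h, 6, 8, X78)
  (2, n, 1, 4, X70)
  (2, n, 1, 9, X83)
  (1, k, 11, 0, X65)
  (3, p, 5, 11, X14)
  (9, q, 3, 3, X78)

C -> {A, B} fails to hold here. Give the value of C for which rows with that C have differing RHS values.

6

C=11: 2 rows → {A,B} = (1, k), (1, k) ✓
C=8: 1 row → {A,B} = (8, k) ✓
C=7: 1 row → {A,B} = (13, n) ✓
C=6: 2 rows → {A,B} takes values {(2, s), (8, h)} — violation
C=1: 2 rows → {A,B} = (2, n), (2, n) ✓
C=5: 1 row → {A,B} = (3, p) ✓
C=3: 1 row → {A,B} = (9, q) ✓
The only C value with inconsistent RHS is C=6.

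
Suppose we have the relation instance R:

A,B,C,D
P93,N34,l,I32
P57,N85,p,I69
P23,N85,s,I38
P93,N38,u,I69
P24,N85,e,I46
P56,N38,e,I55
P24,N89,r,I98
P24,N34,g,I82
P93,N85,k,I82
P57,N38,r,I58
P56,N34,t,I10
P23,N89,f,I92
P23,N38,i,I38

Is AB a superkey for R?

All 13 rows have distinct AB values, so AB → (all attributes) holds and AB is a superkey.

Yes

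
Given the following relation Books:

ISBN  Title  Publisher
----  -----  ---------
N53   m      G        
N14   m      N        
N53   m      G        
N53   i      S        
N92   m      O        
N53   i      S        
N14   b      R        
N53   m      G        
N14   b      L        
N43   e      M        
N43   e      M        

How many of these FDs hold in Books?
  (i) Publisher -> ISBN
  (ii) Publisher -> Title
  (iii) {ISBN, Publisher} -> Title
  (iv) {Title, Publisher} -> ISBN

4

(i) Publisher -> ISBN: every LHS value maps to a single RHS value — holds.
(ii) Publisher -> Title: every LHS value maps to a single RHS value — holds.
(iii) {ISBN, Publisher} -> Title: every LHS value maps to a single RHS value — holds.
(iv) {Title, Publisher} -> ISBN: every LHS value maps to a single RHS value — holds.
4 of the 4 dependencies hold.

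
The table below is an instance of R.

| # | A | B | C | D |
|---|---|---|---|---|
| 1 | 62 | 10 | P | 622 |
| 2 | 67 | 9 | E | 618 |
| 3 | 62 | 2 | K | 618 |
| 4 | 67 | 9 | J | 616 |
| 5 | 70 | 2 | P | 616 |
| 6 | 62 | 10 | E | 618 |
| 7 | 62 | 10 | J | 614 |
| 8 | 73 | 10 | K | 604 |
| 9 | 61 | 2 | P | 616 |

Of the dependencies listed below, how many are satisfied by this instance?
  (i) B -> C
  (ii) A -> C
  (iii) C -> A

(i) B -> C: B=10: rows 1, 6, 7, 8 → C takes values {P, E, J, K} — violation; B=9: rows 2, 4 → C takes values {E, J} — violation; B=2: rows 3, 5, 9 → C takes values {K, P} — violation — fails.
(ii) A -> C: A=62: rows 1, 3, 6, 7 → C takes values {P, K, E, J} — violation; A=67: rows 2, 4 → C takes values {E, J} — violation — fails.
(iii) C -> A: C=P: rows 1, 5, 9 → A takes values {62, 70, 61} — violation; C=E: rows 2, 6 → A takes values {67, 62} — violation; C=K: rows 3, 8 → A takes values {62, 73} — violation; C=J: rows 4, 7 → A takes values {67, 62} — violation — fails.
None of the 3 dependencies hold.

0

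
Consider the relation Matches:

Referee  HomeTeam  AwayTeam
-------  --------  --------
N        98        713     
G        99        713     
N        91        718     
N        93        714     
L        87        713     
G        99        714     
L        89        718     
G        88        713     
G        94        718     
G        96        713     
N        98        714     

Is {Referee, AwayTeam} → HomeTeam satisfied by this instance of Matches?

No

(Referee=N, AwayTeam=713): 1 row → HomeTeam = 98 ✓
(Referee=G, AwayTeam=713): 3 rows → HomeTeam takes values {99, 88, 96} — violation
(Referee=N, AwayTeam=718): 1 row → HomeTeam = 91 ✓
(Referee=N, AwayTeam=714): 2 rows → HomeTeam takes values {93, 98} — violation
(Referee=L, AwayTeam=713): 1 row → HomeTeam = 87 ✓
(Referee=G, AwayTeam=714): 1 row → HomeTeam = 99 ✓
(Referee=L, AwayTeam=718): 1 row → HomeTeam = 89 ✓
(Referee=G, AwayTeam=718): 1 row → HomeTeam = 94 ✓
Two rows agree on {Referee, AwayTeam} but differ on HomeTeam, so {Referee, AwayTeam} → HomeTeam does not hold.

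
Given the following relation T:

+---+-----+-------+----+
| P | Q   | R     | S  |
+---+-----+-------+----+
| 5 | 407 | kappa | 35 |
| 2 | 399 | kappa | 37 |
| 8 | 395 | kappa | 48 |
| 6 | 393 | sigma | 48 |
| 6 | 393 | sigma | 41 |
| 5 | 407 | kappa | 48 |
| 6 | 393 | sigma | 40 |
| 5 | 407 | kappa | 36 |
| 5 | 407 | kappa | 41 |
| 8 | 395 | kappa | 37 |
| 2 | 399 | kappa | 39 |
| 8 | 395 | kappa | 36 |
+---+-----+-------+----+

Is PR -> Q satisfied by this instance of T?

(P=5, R=kappa): 4 rows → Q = 407, 407, 407, 407 ✓
(P=2, R=kappa): 2 rows → Q = 399, 399 ✓
(P=8, R=kappa): 3 rows → Q = 395, 395, 395 ✓
(P=6, R=sigma): 3 rows → Q = 393, 393, 393 ✓
Every PR value is associated with a single Q value, so PR -> Q holds.

Yes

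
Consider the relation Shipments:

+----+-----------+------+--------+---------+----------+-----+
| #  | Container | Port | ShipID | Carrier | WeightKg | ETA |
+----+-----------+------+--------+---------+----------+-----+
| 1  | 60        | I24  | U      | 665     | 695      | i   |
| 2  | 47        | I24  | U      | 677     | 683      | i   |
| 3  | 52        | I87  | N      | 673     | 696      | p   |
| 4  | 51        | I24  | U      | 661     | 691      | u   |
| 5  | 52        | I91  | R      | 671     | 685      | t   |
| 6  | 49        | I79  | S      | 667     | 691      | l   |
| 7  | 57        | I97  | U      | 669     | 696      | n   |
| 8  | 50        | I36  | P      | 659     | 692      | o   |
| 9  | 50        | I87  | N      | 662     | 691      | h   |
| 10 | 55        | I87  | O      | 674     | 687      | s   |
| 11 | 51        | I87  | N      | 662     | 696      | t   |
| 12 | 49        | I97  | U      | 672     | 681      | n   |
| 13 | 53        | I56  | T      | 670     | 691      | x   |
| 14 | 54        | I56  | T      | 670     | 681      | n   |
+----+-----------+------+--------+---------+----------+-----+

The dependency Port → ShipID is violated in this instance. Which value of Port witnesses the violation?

Port=I24: rows 1, 2, 4 → ShipID = U, U, U ✓
Port=I87: rows 3, 9, 10, 11 → ShipID takes values {N, O} — violation
Port=I91: row 5 → ShipID = R ✓
Port=I79: row 6 → ShipID = S ✓
Port=I97: rows 7, 12 → ShipID = U, U ✓
Port=I36: row 8 → ShipID = P ✓
Port=I56: rows 13, 14 → ShipID = T, T ✓
The only Port value with inconsistent ShipID is Port=I87.

I87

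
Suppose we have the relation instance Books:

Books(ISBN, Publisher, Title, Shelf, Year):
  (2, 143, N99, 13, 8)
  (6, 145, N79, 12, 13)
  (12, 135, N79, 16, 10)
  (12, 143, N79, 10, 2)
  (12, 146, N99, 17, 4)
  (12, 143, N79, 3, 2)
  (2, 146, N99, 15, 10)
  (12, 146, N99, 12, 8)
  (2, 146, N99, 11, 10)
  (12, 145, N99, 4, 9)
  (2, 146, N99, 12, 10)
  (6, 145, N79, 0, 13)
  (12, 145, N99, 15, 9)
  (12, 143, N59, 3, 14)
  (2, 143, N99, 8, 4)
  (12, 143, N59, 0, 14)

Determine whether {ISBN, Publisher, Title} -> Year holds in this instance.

(ISBN=2, Publisher=143, Title=N99): 2 rows → Year takes values {8, 4} — violation
(ISBN=6, Publisher=145, Title=N79): 2 rows → Year = 13, 13 ✓
(ISBN=12, Publisher=135, Title=N79): 1 row → Year = 10 ✓
(ISBN=12, Publisher=143, Title=N79): 2 rows → Year = 2, 2 ✓
(ISBN=12, Publisher=146, Title=N99): 2 rows → Year takes values {4, 8} — violation
(ISBN=2, Publisher=146, Title=N99): 3 rows → Year = 10, 10, 10 ✓
(ISBN=12, Publisher=145, Title=N99): 2 rows → Year = 9, 9 ✓
(ISBN=12, Publisher=143, Title=N59): 2 rows → Year = 14, 14 ✓
Two rows agree on {ISBN, Publisher, Title} but differ on Year, so {ISBN, Publisher, Title} -> Year does not hold.

No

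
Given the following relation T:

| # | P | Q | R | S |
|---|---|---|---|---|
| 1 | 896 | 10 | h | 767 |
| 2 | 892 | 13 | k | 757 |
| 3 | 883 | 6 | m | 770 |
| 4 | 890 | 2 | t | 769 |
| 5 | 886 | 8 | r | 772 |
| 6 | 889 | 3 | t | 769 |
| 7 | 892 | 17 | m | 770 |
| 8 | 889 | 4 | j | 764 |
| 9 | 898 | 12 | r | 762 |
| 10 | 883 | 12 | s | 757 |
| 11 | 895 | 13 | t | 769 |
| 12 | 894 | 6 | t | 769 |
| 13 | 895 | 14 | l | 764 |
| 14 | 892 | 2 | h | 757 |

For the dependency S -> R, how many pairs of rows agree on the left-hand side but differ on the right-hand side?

4

S=757: violating pairs (2,10), (2,14), (10,14) — 3 pairs.
S=770: all 2 rows agree on R — 0 pairs.
S=769: all 4 rows agree on R — 0 pairs.
S=764: violating pairs (8,13) — 1 pair.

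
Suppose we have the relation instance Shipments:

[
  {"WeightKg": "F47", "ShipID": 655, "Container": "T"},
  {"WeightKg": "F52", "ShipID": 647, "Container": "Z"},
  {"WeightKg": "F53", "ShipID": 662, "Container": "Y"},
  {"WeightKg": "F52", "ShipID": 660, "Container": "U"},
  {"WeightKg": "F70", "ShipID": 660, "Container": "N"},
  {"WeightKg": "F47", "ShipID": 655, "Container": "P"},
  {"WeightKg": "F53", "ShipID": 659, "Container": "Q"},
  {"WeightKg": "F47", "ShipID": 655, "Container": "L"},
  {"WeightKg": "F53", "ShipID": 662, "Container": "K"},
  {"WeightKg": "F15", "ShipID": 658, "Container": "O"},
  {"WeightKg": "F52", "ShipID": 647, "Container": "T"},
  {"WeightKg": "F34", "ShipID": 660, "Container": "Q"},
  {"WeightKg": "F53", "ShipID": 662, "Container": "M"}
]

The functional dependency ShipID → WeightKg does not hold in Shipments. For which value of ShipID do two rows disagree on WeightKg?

ShipID=655: 3 rows → WeightKg = F47, F47, F47 ✓
ShipID=647: 2 rows → WeightKg = F52, F52 ✓
ShipID=662: 3 rows → WeightKg = F53, F53, F53 ✓
ShipID=660: 3 rows → WeightKg takes values {F52, F70, F34} — violation
ShipID=659: 1 row → WeightKg = F53 ✓
ShipID=658: 1 row → WeightKg = F15 ✓
The only ShipID value with inconsistent WeightKg is ShipID=660.

660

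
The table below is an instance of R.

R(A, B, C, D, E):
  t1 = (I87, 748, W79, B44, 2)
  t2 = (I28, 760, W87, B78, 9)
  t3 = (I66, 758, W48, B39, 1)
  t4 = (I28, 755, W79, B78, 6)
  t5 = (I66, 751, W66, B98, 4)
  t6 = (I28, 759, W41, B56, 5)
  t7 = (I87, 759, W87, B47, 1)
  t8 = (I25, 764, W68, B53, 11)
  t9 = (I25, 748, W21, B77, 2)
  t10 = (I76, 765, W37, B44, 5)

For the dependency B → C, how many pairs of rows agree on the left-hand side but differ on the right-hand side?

B=748: violating pairs (1,9) — 1 pair.
B=759: violating pairs (6,7) — 1 pair.

2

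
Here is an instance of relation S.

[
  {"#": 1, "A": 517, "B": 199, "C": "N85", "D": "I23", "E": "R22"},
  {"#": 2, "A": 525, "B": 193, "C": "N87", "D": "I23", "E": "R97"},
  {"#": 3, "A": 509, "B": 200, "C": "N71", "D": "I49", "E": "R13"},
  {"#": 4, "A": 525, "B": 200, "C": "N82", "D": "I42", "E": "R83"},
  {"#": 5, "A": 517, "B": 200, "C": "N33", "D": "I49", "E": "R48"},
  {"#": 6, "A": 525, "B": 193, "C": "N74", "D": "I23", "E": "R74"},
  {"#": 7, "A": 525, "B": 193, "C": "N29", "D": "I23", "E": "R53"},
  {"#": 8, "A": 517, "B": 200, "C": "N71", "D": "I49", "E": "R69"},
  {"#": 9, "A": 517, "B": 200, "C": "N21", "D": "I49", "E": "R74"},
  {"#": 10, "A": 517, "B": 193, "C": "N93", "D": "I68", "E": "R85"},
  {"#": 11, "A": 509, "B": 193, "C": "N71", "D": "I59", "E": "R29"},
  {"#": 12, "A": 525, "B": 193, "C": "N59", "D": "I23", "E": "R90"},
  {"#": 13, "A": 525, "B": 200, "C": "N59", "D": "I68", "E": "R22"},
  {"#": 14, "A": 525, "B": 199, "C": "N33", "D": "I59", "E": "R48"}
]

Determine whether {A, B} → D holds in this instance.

(A=517, B=199): row 1 → D = I23 ✓
(A=525, B=193): rows 2, 6, 7, 12 → D = I23, I23, I23, I23 ✓
(A=509, B=200): row 3 → D = I49 ✓
(A=525, B=200): rows 4, 13 → D takes values {I42, I68} — violation
(A=517, B=200): rows 5, 8, 9 → D = I49, I49, I49 ✓
(A=517, B=193): row 10 → D = I68 ✓
(A=509, B=193): row 11 → D = I59 ✓
(A=525, B=199): row 14 → D = I59 ✓
Two rows agree on {A, B} but differ on D, so {A, B} → D does not hold.

No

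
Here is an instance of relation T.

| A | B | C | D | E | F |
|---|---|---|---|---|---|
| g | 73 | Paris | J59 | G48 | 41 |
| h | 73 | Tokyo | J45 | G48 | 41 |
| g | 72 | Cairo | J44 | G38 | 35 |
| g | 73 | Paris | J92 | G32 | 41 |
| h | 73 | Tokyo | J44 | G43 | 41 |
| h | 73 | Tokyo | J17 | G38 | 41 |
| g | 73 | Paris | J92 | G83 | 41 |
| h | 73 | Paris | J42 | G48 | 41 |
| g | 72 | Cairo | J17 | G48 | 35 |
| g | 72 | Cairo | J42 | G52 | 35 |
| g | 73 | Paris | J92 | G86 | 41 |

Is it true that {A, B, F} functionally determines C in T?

No

(A=g, B=73, F=41): 4 rows → C = Paris, Paris, Paris, Paris ✓
(A=h, B=73, F=41): 4 rows → C takes values {Tokyo, Paris} — violation
(A=g, B=72, F=35): 3 rows → C = Cairo, Cairo, Cairo ✓
Two rows agree on {A, B, F} but differ on C, so {A, B, F} -> C does not hold.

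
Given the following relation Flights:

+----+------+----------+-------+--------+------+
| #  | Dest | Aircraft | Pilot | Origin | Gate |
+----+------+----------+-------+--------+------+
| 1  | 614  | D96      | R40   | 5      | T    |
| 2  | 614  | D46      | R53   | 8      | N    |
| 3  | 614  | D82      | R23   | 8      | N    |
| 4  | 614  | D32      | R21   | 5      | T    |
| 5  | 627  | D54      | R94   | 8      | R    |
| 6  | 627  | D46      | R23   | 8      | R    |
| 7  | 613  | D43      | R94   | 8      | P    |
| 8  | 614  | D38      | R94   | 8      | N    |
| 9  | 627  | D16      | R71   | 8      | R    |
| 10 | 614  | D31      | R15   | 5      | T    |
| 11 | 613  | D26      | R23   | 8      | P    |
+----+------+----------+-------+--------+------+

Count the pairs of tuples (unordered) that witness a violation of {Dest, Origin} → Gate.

(Dest=614, Origin=5): all 3 rows agree on Gate — 0 pairs.
(Dest=614, Origin=8): all 3 rows agree on Gate — 0 pairs.
(Dest=627, Origin=8): all 3 rows agree on Gate — 0 pairs.
(Dest=613, Origin=8): all 2 rows agree on Gate — 0 pairs.

0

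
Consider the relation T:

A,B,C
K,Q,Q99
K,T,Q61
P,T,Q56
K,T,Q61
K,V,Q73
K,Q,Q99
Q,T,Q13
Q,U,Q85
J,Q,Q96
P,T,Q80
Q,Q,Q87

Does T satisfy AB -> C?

(A=K, B=Q): 2 rows → C = Q99, Q99 ✓
(A=K, B=T): 2 rows → C = Q61, Q61 ✓
(A=P, B=T): 2 rows → C takes values {Q56, Q80} — violation
(A=K, B=V): 1 row → C = Q73 ✓
(A=Q, B=T): 1 row → C = Q13 ✓
(A=Q, B=U): 1 row → C = Q85 ✓
(A=J, B=Q): 1 row → C = Q96 ✓
(A=Q, B=Q): 1 row → C = Q87 ✓
Two rows agree on AB but differ on C, so AB -> C does not hold.

No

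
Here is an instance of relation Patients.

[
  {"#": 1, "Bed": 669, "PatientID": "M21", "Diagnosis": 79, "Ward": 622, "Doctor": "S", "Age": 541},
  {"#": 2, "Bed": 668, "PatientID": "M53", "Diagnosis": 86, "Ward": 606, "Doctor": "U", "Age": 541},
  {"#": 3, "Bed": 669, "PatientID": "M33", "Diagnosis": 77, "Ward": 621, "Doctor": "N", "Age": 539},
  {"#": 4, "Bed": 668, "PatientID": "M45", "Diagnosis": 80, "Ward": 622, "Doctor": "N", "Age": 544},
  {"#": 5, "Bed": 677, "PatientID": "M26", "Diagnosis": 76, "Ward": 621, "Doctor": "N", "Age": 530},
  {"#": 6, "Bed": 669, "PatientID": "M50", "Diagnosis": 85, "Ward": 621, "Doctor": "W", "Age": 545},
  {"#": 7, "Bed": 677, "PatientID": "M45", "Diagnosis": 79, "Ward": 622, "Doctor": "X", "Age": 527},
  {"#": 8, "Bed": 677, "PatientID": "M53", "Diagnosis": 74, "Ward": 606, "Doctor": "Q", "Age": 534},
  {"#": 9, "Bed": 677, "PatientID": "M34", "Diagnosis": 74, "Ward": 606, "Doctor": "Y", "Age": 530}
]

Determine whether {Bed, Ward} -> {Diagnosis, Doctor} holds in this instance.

(Bed=669, Ward=622): row 1 → {Diagnosis,Doctor} = (79, S) ✓
(Bed=668, Ward=606): row 2 → {Diagnosis,Doctor} = (86, U) ✓
(Bed=669, Ward=621): rows 3, 6 → {Diagnosis,Doctor} takes values {(77, N), (85, W)} — violation
(Bed=668, Ward=622): row 4 → {Diagnosis,Doctor} = (80, N) ✓
(Bed=677, Ward=621): row 5 → {Diagnosis,Doctor} = (76, N) ✓
(Bed=677, Ward=622): row 7 → {Diagnosis,Doctor} = (79, X) ✓
(Bed=677, Ward=606): rows 8, 9 → {Diagnosis,Doctor} takes values {(74, Q), (74, Y)} — violation
Two rows agree on {Bed, Ward} but differ on {Diagnosis, Doctor}, so {Bed, Ward} -> {Diagnosis, Doctor} does not hold.

No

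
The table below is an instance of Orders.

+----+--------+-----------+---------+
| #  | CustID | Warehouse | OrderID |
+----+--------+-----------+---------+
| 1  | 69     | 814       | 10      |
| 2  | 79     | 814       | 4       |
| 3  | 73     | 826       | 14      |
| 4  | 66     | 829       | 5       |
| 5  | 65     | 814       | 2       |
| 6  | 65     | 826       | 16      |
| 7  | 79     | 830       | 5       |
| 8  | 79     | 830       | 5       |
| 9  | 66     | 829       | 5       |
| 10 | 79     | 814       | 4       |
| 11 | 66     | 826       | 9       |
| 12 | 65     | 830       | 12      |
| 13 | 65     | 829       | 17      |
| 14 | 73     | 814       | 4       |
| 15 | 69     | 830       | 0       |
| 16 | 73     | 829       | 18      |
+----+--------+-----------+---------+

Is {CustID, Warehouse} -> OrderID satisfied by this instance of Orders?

Yes

(CustID=69, Warehouse=814): row 1 → OrderID = 10 ✓
(CustID=79, Warehouse=814): rows 2, 10 → OrderID = 4, 4 ✓
(CustID=73, Warehouse=826): row 3 → OrderID = 14 ✓
(CustID=66, Warehouse=829): rows 4, 9 → OrderID = 5, 5 ✓
(CustID=65, Warehouse=814): row 5 → OrderID = 2 ✓
(CustID=65, Warehouse=826): row 6 → OrderID = 16 ✓
(CustID=79, Warehouse=830): rows 7, 8 → OrderID = 5, 5 ✓
(CustID=66, Warehouse=826): row 11 → OrderID = 9 ✓
(CustID=65, Warehouse=830): row 12 → OrderID = 12 ✓
(CustID=65, Warehouse=829): row 13 → OrderID = 17 ✓
(CustID=73, Warehouse=814): row 14 → OrderID = 4 ✓
(CustID=69, Warehouse=830): row 15 → OrderID = 0 ✓
(CustID=73, Warehouse=829): row 16 → OrderID = 18 ✓
Every {CustID, Warehouse} value is associated with a single OrderID value, so {CustID, Warehouse} -> OrderID holds.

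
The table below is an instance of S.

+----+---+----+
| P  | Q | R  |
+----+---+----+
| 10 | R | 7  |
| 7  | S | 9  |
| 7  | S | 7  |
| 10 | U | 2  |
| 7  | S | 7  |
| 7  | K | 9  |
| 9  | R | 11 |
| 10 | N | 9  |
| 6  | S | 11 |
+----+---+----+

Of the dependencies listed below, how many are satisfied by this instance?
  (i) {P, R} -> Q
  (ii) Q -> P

(i) {P, R} -> Q: (P=7, R=9): 2 rows → Q takes values {S, K} — violation — fails.
(ii) Q -> P: Q=R: 2 rows → P takes values {10, 9} — violation; Q=S: 4 rows → P takes values {7, 6} — violation — fails.
None of the 2 dependencies hold.

0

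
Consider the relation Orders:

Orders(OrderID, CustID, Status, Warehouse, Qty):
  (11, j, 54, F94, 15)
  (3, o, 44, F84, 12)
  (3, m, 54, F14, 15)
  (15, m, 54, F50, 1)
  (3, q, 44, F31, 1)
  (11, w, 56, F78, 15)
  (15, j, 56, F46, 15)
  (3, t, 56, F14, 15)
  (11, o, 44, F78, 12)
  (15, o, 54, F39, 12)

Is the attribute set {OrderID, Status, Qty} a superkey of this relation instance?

All 10 rows have distinct {OrderID, Status, Qty} values, so {OrderID, Status, Qty} → (all attributes) holds and {OrderID, Status, Qty} is a superkey.

Yes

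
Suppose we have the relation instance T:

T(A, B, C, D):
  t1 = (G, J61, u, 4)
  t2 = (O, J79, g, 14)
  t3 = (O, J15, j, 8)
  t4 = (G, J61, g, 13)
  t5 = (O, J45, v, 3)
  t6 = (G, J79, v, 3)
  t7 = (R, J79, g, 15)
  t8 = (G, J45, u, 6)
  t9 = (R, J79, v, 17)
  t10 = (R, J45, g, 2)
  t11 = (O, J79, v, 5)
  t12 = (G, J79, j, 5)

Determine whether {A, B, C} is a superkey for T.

All 12 rows have distinct {A, B, C} values, so {A, B, C} → (all attributes) holds and {A, B, C} is a superkey.

Yes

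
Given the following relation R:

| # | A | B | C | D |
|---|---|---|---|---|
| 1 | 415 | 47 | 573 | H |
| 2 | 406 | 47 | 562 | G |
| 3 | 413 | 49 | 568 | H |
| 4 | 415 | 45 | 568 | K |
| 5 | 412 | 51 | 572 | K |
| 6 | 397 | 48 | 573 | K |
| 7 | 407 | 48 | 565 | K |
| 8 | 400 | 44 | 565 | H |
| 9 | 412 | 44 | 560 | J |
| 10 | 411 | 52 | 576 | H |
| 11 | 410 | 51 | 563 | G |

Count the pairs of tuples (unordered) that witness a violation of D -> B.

12

D=H: violating pairs (1,3), (1,8), (1,10), (3,8), (3,10), (8,10) — 6 pairs.
D=G: violating pairs (2,11) — 1 pair.
D=K: violating pairs (4,5), (4,6), (4,7), (5,6), (5,7) — 5 pairs.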